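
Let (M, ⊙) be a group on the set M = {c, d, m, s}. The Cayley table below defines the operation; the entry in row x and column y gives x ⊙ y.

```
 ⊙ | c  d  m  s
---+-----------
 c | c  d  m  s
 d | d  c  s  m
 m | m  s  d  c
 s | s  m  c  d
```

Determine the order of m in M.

4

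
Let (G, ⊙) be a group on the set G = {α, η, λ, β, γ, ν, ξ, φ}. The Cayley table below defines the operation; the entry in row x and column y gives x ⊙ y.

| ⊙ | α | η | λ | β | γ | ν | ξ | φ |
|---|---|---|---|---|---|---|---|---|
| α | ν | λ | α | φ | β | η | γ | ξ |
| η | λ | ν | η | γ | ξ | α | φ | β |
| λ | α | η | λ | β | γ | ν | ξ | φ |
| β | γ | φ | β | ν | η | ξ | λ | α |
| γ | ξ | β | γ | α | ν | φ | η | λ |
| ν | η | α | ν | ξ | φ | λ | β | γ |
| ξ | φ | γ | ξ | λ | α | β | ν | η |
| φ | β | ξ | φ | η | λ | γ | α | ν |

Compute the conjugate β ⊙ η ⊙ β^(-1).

α

The identity is λ. In row β, the entry λ sits in column ξ, so β^(-1) = ξ.
β ⊙ η = φ
φ ⊙ ξ = α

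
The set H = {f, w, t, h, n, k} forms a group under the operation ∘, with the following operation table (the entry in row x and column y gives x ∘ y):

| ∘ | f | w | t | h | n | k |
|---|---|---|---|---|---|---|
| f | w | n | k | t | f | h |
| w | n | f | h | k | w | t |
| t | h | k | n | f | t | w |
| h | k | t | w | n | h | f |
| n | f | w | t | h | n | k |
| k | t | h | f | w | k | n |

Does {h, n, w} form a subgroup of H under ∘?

No

w ∘ w = f, which is not in {h, n, w}.
The subset is not closed under ∘, so it is not a subgroup.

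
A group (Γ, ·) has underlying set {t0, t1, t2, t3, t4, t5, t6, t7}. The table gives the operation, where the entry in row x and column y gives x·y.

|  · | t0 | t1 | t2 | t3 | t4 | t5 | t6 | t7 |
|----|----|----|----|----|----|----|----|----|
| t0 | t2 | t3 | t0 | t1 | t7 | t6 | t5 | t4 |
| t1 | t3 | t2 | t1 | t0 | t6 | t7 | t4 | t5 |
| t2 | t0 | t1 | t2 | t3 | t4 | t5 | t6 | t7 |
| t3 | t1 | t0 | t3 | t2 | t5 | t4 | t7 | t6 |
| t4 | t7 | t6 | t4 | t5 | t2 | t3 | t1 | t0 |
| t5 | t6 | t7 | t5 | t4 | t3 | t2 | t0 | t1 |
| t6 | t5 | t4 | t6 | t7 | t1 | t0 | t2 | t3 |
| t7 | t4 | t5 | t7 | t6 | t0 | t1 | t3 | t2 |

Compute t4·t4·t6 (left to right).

t4·t4 = t2
t2·t6 = t6

t6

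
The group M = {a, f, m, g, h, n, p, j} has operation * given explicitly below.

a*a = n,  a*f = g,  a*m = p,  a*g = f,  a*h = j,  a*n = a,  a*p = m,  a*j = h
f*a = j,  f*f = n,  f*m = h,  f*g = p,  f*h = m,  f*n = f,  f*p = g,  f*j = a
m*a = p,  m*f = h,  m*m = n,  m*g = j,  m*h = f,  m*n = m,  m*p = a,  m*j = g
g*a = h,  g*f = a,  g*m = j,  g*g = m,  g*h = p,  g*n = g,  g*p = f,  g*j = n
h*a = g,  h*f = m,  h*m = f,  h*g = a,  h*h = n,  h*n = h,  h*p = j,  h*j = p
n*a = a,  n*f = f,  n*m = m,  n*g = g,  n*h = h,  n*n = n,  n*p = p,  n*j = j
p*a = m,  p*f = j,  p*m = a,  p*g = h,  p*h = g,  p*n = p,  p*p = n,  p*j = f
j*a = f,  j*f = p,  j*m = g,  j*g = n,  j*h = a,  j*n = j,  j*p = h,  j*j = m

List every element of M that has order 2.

{a, f, h, m, p}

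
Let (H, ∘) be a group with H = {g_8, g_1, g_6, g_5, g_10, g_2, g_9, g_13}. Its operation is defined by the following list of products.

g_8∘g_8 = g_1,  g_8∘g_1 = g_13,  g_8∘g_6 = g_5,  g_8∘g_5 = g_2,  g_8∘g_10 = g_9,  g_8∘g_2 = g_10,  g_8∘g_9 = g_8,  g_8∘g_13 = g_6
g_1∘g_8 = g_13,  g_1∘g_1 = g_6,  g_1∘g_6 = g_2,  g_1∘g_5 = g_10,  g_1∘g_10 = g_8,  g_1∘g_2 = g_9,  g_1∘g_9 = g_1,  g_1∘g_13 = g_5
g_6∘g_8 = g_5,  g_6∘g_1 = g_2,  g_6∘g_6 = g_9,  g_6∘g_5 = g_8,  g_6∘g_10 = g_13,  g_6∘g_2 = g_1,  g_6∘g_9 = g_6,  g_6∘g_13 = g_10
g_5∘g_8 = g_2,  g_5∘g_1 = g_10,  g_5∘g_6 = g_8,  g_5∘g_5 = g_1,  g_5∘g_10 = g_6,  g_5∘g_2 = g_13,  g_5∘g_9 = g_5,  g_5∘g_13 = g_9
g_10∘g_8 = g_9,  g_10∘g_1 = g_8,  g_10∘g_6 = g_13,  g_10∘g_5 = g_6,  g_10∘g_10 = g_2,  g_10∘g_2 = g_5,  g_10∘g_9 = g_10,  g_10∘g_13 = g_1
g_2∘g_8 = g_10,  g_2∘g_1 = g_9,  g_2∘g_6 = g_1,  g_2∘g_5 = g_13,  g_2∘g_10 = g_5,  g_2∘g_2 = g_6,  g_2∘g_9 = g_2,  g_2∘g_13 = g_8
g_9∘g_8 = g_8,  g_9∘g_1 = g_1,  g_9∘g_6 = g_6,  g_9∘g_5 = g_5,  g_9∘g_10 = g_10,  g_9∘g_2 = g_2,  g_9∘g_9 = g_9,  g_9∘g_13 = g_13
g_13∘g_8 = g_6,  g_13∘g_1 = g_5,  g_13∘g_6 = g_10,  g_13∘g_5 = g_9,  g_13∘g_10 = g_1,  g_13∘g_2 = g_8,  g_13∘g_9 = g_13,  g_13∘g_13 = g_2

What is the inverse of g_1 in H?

g_2

First locate the identity: row g_9 matches the header, so g_9 is the identity.
Scan row g_1 for g_9: g_1 ∘ g_2 = g_9. Hence g_1^(-1) = g_2.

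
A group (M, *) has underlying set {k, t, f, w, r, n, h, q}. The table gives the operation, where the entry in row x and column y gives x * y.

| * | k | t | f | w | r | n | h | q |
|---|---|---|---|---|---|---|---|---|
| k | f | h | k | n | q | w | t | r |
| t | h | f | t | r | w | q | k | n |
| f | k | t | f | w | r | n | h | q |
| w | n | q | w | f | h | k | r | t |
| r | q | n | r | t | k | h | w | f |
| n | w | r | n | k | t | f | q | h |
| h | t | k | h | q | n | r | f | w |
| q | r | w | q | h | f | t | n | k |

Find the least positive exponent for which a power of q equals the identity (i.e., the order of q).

4

The identity element is f (its row matches the header).
q^1 = q
q^2 = q * q = k
q^3 = k * q = r
q^4 = r * q = f
The first power of q equal to the identity is q^4, so ord(q) = 4.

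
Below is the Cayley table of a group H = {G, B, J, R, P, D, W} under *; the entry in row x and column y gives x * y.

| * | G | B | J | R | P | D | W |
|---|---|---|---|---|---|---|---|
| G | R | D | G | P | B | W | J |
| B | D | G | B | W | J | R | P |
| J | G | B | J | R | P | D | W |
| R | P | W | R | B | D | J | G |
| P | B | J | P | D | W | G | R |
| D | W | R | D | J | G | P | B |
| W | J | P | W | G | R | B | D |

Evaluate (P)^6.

B

P^1 = P
P^2 = P * P = W
P^3 = W * P = R
P^4 = R * P = D
P^5 = D * P = G
P^6 = G * P = B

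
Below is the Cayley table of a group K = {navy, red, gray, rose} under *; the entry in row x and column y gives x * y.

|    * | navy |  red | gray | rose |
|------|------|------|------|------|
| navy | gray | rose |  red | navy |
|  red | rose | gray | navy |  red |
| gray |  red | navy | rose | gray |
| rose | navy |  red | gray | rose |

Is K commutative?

Check whether the table is symmetric across its main diagonal.
Every entry (row x, col y) equals the entry (row y, col x), so K is abelian.

Yes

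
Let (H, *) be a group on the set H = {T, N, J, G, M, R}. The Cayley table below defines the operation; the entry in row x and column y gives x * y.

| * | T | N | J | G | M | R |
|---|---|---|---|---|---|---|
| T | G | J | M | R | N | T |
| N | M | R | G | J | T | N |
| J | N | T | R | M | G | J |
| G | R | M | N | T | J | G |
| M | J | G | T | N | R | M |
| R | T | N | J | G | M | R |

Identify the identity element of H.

The identity e satisfies e * x = x for all x, so its row in the table reproduces the column headers.
Row R reads: T, N, J, G, M, R — exactly the header order. So R is the identity.

R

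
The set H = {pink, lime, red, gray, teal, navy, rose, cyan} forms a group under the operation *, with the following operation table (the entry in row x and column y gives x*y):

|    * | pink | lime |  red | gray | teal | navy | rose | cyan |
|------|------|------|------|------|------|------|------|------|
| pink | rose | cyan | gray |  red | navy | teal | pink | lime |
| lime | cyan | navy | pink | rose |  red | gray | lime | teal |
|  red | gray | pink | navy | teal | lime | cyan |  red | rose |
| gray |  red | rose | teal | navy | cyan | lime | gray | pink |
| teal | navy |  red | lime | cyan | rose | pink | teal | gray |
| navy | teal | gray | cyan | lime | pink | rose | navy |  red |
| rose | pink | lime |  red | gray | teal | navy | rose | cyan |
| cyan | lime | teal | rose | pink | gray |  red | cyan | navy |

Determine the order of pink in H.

2

The identity element is rose (its row matches the header).
pink^1 = pink
pink^2 = pink*pink = rose
The first power of pink equal to the identity is pink^2, so ord(pink) = 2.
(Structurally, H here is isomorphic to Z_2 x Z_4.)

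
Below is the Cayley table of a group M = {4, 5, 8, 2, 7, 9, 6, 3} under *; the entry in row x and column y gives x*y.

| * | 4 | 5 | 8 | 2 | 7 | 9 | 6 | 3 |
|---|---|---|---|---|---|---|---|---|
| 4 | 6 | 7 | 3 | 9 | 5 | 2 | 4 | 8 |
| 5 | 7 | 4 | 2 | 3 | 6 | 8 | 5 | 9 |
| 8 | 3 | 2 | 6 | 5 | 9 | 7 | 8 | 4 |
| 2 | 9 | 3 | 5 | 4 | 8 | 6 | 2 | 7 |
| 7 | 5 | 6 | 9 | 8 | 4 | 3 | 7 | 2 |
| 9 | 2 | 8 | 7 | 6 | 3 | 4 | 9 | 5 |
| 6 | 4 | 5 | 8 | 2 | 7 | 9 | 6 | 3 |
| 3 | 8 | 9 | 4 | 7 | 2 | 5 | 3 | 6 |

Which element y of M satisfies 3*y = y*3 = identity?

3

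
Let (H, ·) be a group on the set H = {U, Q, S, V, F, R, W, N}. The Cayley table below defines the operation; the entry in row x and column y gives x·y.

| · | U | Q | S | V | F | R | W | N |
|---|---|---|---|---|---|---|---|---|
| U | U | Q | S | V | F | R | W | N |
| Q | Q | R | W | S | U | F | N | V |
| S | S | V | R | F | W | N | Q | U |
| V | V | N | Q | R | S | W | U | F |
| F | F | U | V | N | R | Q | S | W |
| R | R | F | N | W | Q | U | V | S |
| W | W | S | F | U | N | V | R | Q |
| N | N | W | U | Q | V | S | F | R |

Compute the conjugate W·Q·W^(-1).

The identity is U. In row W, the entry U sits in column V, so W^(-1) = V.
W·Q = S
S·V = F

F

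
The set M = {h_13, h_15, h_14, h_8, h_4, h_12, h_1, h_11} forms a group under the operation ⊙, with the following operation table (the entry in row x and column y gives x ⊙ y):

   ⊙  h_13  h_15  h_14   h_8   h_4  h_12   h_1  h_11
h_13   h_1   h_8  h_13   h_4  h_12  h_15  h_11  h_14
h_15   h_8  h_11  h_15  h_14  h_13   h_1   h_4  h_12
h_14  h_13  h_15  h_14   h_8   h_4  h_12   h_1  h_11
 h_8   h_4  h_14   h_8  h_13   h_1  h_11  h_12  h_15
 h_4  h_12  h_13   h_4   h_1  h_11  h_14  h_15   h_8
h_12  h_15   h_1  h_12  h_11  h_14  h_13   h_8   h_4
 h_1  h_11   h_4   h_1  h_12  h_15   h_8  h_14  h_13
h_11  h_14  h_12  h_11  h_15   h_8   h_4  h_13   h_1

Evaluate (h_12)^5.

h_8

h_12^1 = h_12
h_12^2 = h_12 ⊙ h_12 = h_13
h_12^3 = h_13 ⊙ h_12 = h_15
h_12^4 = h_15 ⊙ h_12 = h_1
h_12^5 = h_1 ⊙ h_12 = h_8
(Structurally, M here is isomorphic to the cyclic group Z_8.)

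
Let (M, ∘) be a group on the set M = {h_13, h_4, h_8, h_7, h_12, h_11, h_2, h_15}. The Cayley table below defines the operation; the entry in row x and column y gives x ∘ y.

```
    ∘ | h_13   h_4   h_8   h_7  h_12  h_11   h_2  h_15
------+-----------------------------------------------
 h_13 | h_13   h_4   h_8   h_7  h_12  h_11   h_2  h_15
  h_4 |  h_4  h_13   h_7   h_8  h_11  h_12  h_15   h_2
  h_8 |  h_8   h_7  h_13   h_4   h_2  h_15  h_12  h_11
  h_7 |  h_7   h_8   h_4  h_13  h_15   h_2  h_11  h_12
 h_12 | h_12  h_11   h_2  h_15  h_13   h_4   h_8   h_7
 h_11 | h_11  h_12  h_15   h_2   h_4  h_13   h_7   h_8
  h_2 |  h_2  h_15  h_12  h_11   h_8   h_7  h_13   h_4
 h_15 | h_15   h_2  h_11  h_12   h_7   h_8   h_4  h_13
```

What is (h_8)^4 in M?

h_8^1 = h_8
h_8^2 = h_8 ∘ h_8 = h_13
h_8^3 = h_13 ∘ h_8 = h_8
h_8^4 = h_8 ∘ h_8 = h_13
(Structurally, M here is isomorphic to the elementary abelian group (Z_2)^3.)

h_13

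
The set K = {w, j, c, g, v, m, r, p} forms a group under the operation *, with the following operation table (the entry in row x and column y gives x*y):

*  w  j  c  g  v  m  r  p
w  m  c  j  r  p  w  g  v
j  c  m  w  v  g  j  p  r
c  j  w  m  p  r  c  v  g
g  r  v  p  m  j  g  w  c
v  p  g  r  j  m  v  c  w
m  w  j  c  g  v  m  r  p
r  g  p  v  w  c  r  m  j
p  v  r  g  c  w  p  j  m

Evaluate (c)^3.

c^1 = c
c^2 = c*c = m
c^3 = m*c = c

c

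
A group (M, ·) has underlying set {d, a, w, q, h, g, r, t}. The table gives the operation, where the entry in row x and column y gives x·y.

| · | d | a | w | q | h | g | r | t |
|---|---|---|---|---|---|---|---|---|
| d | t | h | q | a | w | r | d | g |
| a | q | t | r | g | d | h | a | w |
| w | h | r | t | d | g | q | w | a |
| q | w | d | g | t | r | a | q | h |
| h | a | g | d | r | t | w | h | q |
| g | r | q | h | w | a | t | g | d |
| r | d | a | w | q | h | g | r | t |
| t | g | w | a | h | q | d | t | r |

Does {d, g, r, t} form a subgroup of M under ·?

{d, g, r, t} contains the identity r.
Checking products: every product of two elements of {d, g, r, t} (read from the table) lies in {d, g, r, t}, so the set is closed.
In a finite group, a nonempty closed subset is a subgroup. So {d, g, r, t} ≤ M.

Yes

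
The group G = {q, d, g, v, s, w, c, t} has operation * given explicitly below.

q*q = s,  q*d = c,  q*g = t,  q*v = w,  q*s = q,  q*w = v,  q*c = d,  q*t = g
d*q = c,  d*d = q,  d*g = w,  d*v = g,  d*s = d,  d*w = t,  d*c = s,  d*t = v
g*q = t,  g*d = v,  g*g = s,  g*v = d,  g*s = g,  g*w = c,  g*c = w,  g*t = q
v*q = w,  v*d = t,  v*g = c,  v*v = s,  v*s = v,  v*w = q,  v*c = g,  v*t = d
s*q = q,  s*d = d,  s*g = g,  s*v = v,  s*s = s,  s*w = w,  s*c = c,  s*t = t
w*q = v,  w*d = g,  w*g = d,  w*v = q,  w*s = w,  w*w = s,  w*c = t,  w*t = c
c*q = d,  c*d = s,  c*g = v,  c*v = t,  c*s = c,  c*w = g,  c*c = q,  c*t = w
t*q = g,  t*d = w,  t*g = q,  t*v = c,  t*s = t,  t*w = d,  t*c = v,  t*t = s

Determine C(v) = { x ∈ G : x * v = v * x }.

Compare row v with column v entry by entry.
q * v = w = v * q, so q commutes with v.
g * v = d but v * g = c, so g does not.
Collecting the elements that commute with v: C(v) = {q, s, v, w}.

{q, s, v, w}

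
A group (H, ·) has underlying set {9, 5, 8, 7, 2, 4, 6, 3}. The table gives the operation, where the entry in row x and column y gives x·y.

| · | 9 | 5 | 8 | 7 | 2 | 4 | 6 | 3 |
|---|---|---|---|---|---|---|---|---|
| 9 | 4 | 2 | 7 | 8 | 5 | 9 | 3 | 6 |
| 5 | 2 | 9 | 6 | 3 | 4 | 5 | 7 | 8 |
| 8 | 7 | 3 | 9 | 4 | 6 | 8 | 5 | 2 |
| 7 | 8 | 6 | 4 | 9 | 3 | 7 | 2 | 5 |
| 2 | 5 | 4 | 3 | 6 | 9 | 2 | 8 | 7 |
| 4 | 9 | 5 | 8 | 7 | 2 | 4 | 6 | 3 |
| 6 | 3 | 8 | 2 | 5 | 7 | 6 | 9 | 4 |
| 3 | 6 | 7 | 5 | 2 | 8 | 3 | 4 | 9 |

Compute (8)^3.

7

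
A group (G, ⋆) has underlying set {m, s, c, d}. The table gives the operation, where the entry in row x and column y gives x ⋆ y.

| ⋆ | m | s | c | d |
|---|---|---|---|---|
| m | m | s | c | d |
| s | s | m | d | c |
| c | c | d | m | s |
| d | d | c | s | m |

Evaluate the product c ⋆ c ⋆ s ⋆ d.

c

c ⋆ c = m
m ⋆ s = s
s ⋆ d = c
(Structurally, G here is isomorphic to the Klein four-group V_4.)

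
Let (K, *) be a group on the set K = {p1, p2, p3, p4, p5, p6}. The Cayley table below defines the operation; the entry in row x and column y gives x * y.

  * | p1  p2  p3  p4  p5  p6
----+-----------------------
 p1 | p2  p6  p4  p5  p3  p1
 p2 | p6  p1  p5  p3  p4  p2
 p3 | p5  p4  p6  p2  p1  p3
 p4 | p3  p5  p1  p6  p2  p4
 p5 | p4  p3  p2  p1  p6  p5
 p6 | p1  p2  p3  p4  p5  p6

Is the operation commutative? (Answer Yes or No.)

p1 * p3 = p4 but p3 * p1 = p5.
Since p1 and p3 do not commute, K is not abelian.

No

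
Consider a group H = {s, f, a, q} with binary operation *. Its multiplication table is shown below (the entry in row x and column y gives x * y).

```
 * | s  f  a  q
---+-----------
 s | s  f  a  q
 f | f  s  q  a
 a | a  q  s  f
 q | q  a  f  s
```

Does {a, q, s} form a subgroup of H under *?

q * a = f, which is not in {a, q, s}.
The subset is not closed under *, so it is not a subgroup.

No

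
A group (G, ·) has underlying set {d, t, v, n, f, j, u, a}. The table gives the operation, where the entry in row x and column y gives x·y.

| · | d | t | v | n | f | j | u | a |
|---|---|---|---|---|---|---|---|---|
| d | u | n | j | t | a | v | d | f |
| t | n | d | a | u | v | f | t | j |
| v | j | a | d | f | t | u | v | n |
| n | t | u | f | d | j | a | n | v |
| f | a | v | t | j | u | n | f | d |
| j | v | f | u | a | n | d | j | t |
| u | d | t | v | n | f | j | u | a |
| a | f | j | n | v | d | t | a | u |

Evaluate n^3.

n^1 = n
n^2 = n·n = d
n^3 = d·n = t

t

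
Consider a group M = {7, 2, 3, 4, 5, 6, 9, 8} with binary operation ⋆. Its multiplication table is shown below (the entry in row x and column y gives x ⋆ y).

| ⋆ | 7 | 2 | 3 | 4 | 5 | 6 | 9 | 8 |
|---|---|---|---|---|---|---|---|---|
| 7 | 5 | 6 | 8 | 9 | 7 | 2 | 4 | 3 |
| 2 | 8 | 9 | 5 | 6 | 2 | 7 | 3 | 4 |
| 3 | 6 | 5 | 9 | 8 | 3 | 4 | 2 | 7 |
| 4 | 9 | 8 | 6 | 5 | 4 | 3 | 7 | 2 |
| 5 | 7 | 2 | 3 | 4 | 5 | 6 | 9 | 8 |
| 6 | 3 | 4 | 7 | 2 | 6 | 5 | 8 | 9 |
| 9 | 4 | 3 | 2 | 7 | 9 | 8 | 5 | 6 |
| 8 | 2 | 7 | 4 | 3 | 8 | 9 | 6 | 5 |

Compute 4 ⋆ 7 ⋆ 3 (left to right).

2

4 ⋆ 7 = 9
9 ⋆ 3 = 2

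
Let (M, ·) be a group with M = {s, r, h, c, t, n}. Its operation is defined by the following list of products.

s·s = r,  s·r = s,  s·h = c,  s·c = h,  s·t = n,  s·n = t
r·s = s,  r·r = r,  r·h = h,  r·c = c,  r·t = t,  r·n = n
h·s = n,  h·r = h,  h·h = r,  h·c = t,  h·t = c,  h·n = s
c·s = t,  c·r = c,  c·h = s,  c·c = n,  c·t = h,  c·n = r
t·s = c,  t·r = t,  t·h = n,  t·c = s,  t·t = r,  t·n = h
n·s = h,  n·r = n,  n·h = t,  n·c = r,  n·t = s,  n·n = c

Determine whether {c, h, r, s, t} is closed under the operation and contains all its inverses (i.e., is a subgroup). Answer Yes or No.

No

c·c = n, which is not in {c, h, r, s, t}.
The subset is not closed under ·, so it is not a subgroup.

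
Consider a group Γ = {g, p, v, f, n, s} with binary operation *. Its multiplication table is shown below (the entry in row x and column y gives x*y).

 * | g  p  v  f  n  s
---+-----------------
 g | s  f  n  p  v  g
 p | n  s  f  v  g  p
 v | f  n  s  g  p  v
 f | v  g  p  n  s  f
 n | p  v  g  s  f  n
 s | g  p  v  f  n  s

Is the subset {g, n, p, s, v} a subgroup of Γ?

n*n = f, which is not in {g, n, p, s, v}.
The subset is not closed under *, so it is not a subgroup.

No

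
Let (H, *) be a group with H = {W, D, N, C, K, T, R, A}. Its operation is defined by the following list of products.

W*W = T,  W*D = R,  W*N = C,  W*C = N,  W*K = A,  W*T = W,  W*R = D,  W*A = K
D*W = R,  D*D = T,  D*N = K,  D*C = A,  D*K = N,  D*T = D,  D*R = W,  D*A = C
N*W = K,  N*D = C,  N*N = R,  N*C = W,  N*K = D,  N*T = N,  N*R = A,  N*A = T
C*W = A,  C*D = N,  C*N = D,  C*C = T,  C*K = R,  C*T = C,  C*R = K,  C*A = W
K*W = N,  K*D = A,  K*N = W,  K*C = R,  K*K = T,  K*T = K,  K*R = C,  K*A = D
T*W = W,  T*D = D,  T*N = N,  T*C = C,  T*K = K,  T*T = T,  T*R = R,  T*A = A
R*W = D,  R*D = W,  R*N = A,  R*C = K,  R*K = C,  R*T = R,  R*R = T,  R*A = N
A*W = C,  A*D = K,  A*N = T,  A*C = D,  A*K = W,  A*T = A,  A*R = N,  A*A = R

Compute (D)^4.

D^1 = D
D^2 = D*D = T
D^3 = T*D = D
D^4 = D*D = T

T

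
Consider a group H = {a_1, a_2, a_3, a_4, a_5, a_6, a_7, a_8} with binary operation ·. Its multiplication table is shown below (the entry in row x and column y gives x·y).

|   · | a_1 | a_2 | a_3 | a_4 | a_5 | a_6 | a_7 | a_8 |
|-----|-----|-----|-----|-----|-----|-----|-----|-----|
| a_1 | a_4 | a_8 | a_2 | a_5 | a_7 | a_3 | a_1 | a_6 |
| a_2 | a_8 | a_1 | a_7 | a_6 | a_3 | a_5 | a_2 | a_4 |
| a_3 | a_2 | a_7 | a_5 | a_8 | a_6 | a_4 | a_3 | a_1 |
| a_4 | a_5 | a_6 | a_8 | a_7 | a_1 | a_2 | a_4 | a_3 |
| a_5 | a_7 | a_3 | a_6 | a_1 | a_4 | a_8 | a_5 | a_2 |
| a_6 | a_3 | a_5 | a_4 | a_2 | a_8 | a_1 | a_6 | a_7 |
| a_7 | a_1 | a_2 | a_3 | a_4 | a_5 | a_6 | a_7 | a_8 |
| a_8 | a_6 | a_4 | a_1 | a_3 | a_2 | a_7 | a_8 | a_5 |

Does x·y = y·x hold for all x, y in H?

Check whether the table is symmetric across its main diagonal.
Every entry (row x, col y) equals the entry (row y, col x), so H is abelian.

Yes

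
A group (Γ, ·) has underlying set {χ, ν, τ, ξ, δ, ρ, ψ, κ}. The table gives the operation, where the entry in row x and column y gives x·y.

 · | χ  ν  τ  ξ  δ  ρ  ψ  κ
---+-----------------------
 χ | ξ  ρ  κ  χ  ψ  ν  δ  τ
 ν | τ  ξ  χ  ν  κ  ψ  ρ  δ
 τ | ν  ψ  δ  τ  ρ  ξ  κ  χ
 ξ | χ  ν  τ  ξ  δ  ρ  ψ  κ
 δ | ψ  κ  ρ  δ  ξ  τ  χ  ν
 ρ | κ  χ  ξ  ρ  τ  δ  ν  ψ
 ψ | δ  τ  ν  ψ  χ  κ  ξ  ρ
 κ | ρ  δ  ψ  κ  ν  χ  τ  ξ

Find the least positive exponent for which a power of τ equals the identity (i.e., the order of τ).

The identity element is ξ (its row matches the header).
τ^1 = τ
τ^2 = τ·τ = δ
τ^3 = δ·τ = ρ
τ^4 = ρ·τ = ξ
The first power of τ equal to the identity is τ^4, so ord(τ) = 4.

4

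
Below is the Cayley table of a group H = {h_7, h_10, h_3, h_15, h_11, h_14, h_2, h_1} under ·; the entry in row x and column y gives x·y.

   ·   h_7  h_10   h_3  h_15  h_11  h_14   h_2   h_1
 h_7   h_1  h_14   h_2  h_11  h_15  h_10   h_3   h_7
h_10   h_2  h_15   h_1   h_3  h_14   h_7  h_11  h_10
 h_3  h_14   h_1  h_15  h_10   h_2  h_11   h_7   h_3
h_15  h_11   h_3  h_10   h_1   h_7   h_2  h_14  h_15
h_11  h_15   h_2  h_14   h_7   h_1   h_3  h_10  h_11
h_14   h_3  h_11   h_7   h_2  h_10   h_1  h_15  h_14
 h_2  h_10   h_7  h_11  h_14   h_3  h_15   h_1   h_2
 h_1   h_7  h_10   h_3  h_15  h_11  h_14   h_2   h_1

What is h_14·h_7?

Read row h_14, column h_7: h_14·h_7 = h_3.

h_3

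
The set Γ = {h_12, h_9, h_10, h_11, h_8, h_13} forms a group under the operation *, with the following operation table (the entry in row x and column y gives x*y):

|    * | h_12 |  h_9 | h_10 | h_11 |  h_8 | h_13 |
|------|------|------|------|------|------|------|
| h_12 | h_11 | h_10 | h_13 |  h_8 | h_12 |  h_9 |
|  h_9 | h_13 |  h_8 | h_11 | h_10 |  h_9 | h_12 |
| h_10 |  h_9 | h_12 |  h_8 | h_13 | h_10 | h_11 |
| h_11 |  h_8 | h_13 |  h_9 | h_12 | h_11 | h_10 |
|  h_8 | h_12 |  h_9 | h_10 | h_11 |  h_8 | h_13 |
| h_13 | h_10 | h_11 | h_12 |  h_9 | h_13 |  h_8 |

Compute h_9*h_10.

h_11

Read row h_9, column h_10: h_9*h_10 = h_11.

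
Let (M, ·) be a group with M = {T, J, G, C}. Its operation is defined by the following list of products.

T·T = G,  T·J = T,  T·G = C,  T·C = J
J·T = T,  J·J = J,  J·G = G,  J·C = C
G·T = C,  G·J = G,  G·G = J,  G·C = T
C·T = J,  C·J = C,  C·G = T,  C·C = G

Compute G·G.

Read row G, column G: G·G = J.

J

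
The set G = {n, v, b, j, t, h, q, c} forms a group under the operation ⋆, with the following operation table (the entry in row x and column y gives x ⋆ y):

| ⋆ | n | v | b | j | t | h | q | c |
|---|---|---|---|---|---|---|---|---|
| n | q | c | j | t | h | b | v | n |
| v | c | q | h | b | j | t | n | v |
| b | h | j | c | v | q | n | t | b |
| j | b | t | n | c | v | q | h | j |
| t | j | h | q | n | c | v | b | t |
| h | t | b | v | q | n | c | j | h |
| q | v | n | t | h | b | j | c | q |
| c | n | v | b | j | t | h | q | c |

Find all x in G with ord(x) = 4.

{n, v}

Identity is c. Compute the order of each non-identity element by repeated multiplication:
  n: n → q → v → c  (order 4)
  v: v → q → n → c  (order 4)
  b: b → c  (order 2)
  j: j → c  (order 2)
  t: t → c  (order 2)
  h: h → c  (order 2)
  q: q → c  (order 2)
Elements of order 4: {n, v}.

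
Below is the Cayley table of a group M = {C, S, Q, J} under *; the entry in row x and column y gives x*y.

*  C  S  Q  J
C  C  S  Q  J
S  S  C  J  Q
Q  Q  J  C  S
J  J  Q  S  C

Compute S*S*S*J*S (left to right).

S*S = C
C*S = S
S*J = Q
Q*S = J
(Structurally, M here is isomorphic to the Klein four-group V_4.)

J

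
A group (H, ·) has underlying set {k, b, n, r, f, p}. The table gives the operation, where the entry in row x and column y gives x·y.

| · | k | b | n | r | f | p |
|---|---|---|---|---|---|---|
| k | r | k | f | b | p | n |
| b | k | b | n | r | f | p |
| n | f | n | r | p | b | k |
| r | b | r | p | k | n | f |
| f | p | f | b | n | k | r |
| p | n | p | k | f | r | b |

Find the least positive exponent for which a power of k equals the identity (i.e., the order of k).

The identity element is b (its row matches the header).
k^1 = k
k^2 = k·k = r
k^3 = r·k = b
The first power of k equal to the identity is k^3, so ord(k) = 3.

3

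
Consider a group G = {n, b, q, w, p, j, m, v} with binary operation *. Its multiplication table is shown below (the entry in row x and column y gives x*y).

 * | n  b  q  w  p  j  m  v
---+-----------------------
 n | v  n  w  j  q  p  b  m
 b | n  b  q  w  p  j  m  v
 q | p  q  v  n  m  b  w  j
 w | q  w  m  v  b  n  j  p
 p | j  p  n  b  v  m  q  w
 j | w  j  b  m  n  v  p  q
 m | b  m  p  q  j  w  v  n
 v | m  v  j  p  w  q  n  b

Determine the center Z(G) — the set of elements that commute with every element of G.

An element z is central iff its row equals its column in the table.
For w: w*q = m ≠ n = q*w, so w ∉ Z.
Checking each element this way leaves Z(G) = {b, v}.

{b, v}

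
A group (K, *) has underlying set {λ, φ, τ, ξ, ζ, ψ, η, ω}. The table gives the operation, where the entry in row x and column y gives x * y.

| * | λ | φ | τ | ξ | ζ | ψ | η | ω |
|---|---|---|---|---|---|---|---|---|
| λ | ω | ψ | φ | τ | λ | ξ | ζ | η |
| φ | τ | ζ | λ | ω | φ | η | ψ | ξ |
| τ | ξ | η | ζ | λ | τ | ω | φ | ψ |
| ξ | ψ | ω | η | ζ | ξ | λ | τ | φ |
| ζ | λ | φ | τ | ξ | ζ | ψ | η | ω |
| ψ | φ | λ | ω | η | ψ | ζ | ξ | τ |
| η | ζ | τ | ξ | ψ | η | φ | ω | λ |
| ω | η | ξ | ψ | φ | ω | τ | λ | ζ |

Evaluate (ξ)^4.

ζ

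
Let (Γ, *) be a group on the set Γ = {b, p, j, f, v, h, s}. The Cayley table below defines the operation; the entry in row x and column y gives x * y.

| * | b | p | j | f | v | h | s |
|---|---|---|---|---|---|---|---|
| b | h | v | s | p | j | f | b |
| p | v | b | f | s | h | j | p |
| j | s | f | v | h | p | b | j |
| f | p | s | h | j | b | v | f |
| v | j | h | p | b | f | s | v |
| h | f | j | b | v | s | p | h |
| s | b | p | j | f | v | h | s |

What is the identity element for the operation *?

s

The identity e satisfies e * x = x for all x, so its row in the table reproduces the column headers.
Row s reads: b, p, j, f, v, h, s — exactly the header order. So s is the identity.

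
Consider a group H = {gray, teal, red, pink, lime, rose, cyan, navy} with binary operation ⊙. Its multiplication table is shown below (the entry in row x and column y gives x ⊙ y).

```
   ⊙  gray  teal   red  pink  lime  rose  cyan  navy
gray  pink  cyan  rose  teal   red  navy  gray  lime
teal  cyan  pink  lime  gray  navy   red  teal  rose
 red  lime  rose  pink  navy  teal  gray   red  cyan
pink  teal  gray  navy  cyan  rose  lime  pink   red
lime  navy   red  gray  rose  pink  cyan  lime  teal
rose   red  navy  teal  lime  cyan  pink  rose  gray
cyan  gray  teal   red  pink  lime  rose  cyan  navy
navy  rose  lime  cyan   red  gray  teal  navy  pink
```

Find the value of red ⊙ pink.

navy

Read row red, column pink: red ⊙ pink = navy.
(Structurally, H here is isomorphic to the quaternion group Q_8.)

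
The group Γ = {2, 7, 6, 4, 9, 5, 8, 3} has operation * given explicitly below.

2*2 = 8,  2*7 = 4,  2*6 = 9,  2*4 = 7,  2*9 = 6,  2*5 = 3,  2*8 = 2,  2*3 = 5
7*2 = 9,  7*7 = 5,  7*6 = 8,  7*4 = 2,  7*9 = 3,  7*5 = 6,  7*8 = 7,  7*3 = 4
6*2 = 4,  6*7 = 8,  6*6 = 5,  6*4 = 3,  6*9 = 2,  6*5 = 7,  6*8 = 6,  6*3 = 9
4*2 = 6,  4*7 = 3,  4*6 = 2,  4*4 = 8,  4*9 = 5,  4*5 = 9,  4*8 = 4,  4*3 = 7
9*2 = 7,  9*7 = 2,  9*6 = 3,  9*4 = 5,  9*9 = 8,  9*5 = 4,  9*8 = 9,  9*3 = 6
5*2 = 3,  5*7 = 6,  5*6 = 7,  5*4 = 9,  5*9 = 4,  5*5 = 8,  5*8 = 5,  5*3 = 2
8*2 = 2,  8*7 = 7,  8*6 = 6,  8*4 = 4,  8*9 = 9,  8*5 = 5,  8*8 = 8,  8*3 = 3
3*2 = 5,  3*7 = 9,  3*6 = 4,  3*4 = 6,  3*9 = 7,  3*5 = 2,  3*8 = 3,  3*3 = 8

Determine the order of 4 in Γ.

The identity element is 8 (its row matches the header).
4^1 = 4
4^2 = 4 * 4 = 8
The first power of 4 equal to the identity is 4^2, so ord(4) = 2.

2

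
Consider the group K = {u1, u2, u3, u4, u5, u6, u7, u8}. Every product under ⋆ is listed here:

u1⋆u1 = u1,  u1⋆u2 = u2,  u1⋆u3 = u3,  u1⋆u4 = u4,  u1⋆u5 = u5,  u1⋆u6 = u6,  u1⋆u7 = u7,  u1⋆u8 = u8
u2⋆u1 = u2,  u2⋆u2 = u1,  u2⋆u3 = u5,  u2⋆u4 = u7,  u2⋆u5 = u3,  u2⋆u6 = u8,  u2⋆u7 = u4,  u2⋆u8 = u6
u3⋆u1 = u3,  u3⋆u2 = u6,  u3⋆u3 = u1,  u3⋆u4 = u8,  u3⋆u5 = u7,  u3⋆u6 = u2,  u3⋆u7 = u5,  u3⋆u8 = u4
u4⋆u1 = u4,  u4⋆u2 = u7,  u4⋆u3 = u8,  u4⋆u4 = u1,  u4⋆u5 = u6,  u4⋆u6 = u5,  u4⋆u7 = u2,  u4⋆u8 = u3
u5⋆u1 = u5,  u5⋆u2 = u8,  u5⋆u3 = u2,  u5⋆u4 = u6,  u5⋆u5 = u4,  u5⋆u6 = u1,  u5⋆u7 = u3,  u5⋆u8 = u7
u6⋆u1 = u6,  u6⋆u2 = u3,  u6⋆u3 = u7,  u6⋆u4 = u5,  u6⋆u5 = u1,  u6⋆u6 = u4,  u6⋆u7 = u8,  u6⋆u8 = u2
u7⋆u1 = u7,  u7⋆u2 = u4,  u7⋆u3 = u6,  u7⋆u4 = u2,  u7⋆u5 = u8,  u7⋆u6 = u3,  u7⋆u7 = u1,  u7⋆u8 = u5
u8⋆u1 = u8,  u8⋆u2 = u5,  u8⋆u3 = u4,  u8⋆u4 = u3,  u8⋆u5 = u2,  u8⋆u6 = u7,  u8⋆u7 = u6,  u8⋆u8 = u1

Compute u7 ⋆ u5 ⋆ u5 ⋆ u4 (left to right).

u7 ⋆ u5 = u8
u8 ⋆ u5 = u2
u2 ⋆ u4 = u7

u7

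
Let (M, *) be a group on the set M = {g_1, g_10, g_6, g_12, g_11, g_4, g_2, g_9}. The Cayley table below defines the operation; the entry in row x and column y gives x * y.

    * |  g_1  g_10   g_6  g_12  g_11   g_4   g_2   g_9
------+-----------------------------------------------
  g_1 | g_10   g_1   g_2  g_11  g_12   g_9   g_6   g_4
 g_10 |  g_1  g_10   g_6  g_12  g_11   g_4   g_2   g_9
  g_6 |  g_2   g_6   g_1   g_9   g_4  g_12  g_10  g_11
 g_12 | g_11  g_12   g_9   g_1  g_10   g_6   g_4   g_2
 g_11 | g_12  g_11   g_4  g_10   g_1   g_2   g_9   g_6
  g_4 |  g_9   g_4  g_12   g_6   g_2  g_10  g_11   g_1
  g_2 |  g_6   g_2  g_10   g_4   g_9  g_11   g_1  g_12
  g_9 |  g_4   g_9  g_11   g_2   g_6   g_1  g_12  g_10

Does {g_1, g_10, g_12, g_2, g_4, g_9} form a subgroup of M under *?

No

g_12 * g_1 = g_11, which is not in {g_1, g_10, g_12, g_2, g_4, g_9}.
The subset is not closed under *, so it is not a subgroup.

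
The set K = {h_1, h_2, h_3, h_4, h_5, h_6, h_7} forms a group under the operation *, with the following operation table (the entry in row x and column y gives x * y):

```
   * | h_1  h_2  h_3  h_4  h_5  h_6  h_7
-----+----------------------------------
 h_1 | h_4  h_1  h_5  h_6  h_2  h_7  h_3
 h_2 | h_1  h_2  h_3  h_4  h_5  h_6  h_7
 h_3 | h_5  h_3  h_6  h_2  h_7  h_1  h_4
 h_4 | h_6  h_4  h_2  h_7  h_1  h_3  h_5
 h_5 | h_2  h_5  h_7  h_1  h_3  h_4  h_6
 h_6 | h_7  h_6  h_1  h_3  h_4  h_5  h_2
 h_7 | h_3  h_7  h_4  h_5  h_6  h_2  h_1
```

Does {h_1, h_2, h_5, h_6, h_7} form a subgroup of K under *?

No

h_7 * h_1 = h_3, which is not in {h_1, h_2, h_5, h_6, h_7}.
The subset is not closed under *, so it is not a subgroup.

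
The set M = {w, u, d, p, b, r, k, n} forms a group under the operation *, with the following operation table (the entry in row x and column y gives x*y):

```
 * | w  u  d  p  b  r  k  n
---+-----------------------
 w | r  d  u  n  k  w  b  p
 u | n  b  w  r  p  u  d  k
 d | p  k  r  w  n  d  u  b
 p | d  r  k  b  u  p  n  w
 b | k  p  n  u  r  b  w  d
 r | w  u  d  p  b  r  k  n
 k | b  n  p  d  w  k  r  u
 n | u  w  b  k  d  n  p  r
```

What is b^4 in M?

r

b^1 = b
b^2 = b*b = r
b^3 = r*b = b
b^4 = b*b = r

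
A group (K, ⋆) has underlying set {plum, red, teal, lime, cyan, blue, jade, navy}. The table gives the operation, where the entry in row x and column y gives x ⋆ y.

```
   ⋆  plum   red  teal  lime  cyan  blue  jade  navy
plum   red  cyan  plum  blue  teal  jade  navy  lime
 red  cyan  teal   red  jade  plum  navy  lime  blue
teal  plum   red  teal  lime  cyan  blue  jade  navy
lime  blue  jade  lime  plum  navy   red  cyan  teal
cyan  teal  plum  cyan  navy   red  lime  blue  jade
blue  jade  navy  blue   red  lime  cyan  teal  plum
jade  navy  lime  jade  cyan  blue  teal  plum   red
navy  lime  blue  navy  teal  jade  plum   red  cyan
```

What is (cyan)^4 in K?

cyan^1 = cyan
cyan^2 = cyan ⋆ cyan = red
cyan^3 = red ⋆ cyan = plum
cyan^4 = plum ⋆ cyan = teal
(Structurally, K here is isomorphic to the cyclic group Z_8.)

teal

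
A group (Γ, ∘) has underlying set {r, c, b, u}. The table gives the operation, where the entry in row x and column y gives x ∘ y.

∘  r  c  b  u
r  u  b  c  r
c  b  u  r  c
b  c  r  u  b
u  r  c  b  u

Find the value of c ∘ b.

r

Read row c, column b: c ∘ b = r.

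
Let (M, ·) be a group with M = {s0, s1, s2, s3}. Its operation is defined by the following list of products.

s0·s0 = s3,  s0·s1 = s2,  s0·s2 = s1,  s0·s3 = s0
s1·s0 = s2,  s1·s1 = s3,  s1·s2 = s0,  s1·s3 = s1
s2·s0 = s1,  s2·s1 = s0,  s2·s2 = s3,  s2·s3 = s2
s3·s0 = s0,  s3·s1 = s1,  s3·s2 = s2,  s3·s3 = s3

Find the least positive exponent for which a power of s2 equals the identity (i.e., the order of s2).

The identity element is s3 (its row matches the header).
s2^1 = s2
s2^2 = s2·s2 = s3
The first power of s2 equal to the identity is s2^2, so ord(s2) = 2.

2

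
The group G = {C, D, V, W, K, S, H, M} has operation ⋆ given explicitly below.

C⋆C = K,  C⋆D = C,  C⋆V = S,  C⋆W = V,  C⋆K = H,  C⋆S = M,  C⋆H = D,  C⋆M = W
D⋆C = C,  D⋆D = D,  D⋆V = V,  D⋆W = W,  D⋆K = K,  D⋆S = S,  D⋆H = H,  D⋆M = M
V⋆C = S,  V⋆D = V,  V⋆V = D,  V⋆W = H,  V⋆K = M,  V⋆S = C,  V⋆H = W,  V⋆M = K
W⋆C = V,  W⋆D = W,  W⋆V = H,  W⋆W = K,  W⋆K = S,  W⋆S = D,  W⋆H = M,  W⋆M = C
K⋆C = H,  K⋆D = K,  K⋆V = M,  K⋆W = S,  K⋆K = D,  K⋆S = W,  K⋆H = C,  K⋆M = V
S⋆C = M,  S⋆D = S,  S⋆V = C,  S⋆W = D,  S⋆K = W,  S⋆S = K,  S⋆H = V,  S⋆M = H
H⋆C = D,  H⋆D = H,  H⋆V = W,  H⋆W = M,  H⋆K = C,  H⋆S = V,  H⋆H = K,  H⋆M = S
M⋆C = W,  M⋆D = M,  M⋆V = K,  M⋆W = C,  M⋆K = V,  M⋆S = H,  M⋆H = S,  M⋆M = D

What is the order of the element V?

The identity element is D (its row matches the header).
V^1 = V
V^2 = V ⋆ V = D
The first power of V equal to the identity is V^2, so ord(V) = 2.

2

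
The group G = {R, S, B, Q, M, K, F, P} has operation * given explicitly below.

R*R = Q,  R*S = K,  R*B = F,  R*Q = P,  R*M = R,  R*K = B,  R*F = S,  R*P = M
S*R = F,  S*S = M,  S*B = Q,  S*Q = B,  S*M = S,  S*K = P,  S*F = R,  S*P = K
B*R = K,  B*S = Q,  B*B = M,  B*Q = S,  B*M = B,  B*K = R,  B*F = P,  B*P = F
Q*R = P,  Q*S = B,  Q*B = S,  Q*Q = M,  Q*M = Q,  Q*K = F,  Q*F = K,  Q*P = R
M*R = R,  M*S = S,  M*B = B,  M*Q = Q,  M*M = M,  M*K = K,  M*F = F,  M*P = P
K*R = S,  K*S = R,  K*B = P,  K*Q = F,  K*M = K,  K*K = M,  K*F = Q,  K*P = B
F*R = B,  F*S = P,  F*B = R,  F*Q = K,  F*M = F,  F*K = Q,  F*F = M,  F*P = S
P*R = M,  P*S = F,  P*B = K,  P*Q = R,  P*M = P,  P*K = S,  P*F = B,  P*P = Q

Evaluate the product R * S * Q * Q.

K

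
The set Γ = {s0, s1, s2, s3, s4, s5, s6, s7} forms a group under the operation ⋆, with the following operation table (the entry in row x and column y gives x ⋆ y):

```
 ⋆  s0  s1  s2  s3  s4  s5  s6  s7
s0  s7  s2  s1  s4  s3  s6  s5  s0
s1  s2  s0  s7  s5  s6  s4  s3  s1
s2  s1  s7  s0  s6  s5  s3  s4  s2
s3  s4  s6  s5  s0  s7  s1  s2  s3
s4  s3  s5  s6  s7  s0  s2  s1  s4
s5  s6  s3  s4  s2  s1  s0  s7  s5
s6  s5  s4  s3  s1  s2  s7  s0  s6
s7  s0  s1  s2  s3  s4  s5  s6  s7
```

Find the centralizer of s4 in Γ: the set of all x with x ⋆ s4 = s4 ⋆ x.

{s0, s3, s4, s7}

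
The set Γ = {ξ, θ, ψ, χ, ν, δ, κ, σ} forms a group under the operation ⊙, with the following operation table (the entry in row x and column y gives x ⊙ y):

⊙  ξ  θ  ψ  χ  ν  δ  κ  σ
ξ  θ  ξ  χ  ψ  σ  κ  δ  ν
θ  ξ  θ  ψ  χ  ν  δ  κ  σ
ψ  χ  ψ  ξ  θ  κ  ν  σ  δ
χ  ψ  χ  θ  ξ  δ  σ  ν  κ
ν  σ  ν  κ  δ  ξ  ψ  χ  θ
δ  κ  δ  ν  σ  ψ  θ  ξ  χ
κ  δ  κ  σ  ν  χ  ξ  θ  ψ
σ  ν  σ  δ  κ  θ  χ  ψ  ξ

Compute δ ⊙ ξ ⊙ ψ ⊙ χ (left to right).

κ

δ ⊙ ξ = κ
κ ⊙ ψ = σ
σ ⊙ χ = κ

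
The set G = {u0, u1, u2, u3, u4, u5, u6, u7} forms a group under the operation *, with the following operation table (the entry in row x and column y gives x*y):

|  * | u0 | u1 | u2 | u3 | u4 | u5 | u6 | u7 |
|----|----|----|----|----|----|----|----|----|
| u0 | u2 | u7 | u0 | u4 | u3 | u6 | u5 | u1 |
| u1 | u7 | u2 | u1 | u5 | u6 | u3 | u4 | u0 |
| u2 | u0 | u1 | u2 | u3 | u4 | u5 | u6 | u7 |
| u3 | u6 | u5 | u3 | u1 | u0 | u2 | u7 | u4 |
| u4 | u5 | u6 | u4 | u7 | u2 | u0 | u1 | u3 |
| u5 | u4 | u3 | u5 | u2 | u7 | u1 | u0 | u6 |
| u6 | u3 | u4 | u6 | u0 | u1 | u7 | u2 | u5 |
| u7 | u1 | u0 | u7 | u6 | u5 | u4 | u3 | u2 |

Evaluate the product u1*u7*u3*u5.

u0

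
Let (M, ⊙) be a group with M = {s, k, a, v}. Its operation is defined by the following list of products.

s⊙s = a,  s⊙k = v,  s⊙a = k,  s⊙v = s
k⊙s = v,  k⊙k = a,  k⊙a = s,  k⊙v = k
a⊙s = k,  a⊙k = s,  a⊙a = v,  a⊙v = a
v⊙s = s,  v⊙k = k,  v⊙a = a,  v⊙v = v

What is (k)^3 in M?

s

k^1 = k
k^2 = k ⊙ k = a
k^3 = a ⊙ k = s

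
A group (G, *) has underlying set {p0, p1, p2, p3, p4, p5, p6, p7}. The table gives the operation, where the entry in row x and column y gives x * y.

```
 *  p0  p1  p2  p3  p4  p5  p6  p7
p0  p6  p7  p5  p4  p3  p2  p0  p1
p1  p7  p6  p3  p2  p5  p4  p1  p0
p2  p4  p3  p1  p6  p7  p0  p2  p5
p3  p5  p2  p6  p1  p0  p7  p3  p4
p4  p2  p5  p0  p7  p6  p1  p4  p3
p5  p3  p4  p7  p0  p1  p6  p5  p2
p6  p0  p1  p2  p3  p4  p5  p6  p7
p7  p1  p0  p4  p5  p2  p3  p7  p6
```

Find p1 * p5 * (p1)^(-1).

p5

The identity is p6. In row p1, the entry p6 sits in column p1, so p1^(-1) = p1.
p1 * p5 = p4
p4 * p1 = p5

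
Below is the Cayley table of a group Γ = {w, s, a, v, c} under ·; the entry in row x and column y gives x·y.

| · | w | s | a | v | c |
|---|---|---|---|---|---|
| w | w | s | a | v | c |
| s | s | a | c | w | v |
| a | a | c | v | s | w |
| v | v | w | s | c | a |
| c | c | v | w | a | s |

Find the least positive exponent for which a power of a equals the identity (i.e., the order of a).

5

The identity element is w (its row matches the header).
a^1 = a
a^2 = a·a = v
a^3 = v·a = s
a^4 = s·a = c
a^5 = c·a = w
The first power of a equal to the identity is a^5, so ord(a) = 5.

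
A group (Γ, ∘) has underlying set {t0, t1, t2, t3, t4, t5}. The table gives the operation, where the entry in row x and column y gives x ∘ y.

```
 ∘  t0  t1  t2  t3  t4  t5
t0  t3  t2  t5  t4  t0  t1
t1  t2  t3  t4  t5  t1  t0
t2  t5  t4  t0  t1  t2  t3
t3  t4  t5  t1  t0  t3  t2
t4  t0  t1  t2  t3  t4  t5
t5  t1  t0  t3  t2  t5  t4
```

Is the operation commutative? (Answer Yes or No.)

Yes

Check whether the table is symmetric across its main diagonal.
Every entry (row x, col y) equals the entry (row y, col x), so Γ is abelian.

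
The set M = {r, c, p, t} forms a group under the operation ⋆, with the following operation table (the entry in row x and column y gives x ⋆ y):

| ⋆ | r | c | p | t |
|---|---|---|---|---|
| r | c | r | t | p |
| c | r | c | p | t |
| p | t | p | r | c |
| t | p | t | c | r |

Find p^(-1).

First locate the identity: row c matches the header, so c is the identity.
Scan row p for c: p ⋆ t = c. Hence p^(-1) = t.

t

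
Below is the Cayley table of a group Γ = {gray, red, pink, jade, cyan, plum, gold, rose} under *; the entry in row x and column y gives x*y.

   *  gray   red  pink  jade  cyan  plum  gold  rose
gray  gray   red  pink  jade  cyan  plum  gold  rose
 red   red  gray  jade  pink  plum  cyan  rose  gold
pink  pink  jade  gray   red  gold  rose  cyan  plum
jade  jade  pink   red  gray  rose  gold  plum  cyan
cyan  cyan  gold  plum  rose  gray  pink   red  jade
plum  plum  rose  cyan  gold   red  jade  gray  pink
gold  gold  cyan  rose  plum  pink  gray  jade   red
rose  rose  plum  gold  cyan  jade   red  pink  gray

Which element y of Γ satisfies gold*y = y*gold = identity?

First locate the identity: row gray matches the header, so gray is the identity.
Scan row gold for gray: gold*plum = gray. Hence gold^(-1) = plum.

plum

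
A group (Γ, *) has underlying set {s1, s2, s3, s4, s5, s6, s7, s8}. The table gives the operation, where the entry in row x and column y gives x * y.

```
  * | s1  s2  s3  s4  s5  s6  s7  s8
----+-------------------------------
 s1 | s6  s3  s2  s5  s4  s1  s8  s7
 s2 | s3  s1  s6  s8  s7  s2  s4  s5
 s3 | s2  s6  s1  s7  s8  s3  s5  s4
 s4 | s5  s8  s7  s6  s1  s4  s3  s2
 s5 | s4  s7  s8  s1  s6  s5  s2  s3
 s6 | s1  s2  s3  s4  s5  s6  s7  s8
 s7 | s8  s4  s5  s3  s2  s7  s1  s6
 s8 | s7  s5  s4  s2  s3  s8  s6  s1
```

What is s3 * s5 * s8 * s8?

s7

s3 * s5 = s8
s8 * s8 = s1
s1 * s8 = s7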